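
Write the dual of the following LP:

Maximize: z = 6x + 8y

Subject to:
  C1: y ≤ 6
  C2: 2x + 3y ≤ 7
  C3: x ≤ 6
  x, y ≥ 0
Minimize: z = 6y1 + 7y2 + 6y3

Subject to:
  C1: -2y2 - y3 ≤ -6
  C2: -y1 - 3y2 ≤ -8
  y1, y2, y3 ≥ 0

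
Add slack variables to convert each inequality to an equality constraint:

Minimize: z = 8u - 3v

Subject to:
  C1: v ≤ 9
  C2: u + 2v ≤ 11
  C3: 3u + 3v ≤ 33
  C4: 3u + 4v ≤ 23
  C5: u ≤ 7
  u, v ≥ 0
min z = 8u - 3v

s.t.
  v + s1 = 9
  u + 2v + s2 = 11
  3u + 3v + s3 = 33
  3u + 4v + s4 = 23
  u + s5 = 7
  u, v, s1, s2, s3, s4, s5 ≥ 0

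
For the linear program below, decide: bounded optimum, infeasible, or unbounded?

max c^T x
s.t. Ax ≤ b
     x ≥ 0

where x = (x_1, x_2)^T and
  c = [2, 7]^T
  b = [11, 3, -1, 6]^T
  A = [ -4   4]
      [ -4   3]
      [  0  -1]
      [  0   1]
Feasible point: (0, 1) satisfies every constraint, so the LP is feasible.
Direction d = (1, 0): for each constraint row a, a·d ≤ 0 —
  (-4)(1) + (4)(0) = -4 ≤ 0
  (-4)(1) + (3)(0) = -4 ≤ 0
  (0)(1) + (-1)(0) = 0 ≤ 0
  (0)(1) + (1)(0) = 0 ≤ 0
and d ≥ 0, so (0, 1) + t·d stays feasible for every t ≥ 0. Along this ray z = 2x_1 + 7x_2 changes by 2 per unit t, so z → +∞.

The LP is unbounded; z can be made arbitrarily large.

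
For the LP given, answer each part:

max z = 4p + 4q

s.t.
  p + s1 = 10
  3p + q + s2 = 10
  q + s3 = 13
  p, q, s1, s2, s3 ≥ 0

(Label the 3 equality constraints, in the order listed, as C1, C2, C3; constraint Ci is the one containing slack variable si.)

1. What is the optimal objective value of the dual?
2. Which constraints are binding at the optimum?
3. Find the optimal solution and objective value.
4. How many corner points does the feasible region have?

1. 40 (by strong duality, equal to the primal optimum)
2. C2, p ≥ 0
3. p = 0, q = 10, z = 40
4. 3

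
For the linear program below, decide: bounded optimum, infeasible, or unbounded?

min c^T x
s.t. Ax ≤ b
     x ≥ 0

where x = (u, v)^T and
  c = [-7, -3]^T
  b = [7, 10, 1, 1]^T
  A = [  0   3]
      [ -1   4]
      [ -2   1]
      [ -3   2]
Feasible point: (0, 0) satisfies every constraint, so the LP is feasible.
Direction d = (1, 0): for each constraint row a, a·d ≤ 0 —
  (0)(1) + (3)(0) = 0 ≤ 0
  (-1)(1) + (4)(0) = -1 ≤ 0
  (-2)(1) + (1)(0) = -2 ≤ 0
  (-3)(1) + (2)(0) = -3 ≤ 0
and d ≥ 0, so (0, 0) + t·d stays feasible for every t ≥ 0. Along this ray z = -7u - 3v changes by -7 per unit t, so z → −∞.

Unbounded — the objective can decrease without bound over the feasible region.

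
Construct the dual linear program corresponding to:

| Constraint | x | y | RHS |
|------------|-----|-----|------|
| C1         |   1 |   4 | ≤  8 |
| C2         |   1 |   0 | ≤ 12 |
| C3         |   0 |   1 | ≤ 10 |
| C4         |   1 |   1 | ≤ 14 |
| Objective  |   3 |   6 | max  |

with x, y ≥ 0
Minimize: z = 8y1 + 12y2 + 10y3 + 14y4

Subject to:
  C1: -y1 - y2 - y4 ≤ -3
  C2: -4y1 - y3 - y4 ≤ -6
  y1, y2, y3, y4 ≥ 0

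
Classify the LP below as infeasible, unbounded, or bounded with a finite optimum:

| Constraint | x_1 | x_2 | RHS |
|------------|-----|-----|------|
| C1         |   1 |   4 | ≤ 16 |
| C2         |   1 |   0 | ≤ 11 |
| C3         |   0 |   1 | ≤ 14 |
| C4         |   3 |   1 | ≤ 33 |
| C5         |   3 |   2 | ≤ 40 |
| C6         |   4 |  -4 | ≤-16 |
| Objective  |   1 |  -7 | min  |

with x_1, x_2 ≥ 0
The point (0, 4) satisfies every constraint, so the LP is feasible; the constraints give x_1 ≤ 11 and x_2 ≤ 14, which with x_1, x_2 ≥ 0 keep the feasible region inside a bounded box. A feasible, bounded LP attains a finite optimum at a vertex.

Feasible with finite optimum z* = -28 at (0, 4).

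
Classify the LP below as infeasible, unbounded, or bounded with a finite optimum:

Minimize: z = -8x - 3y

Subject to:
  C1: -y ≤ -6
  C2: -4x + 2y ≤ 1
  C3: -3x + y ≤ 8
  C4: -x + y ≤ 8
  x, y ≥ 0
Feasible point: (3, 6) satisfies every constraint, so the LP is feasible.
Direction d = (1, 0): for each constraint row a, a·d ≤ 0 —
  (0)(1) + (-1)(0) = 0 ≤ 0
  (-4)(1) + (2)(0) = -4 ≤ 0
  (-3)(1) + (1)(0) = -3 ≤ 0
  (-1)(1) + (1)(0) = -1 ≤ 0
and d ≥ 0, so (3, 6) + t·d stays feasible for every t ≥ 0. Along this ray z = -8x - 3y changes by -8 per unit t, so z → −∞.

The LP is unbounded; z can be made arbitrarily small.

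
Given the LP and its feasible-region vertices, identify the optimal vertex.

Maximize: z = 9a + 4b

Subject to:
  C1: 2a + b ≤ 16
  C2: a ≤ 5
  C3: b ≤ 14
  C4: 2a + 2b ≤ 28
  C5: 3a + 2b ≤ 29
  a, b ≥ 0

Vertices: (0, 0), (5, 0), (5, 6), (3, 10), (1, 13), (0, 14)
Evaluating z = 9a + 4b at each vertex:
  (0, 0): z = 0
  (5, 0): z = 45
  (5, 6): z = 69
  (3, 10): z = 67
  (1, 13): z = 61
  (0, 14): z = 56

The largest value is z = 69, attained at (5, 6).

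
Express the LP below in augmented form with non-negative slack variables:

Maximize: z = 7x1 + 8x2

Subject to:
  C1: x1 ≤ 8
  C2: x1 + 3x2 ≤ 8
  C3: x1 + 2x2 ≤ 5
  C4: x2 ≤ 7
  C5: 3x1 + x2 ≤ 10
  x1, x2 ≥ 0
max z = 7x1 + 8x2

s.t.
  x1 + s1 = 8
  x1 + 3x2 + s2 = 8
  x1 + 2x2 + s3 = 5
  x2 + s4 = 7
  3x1 + x2 + s5 = 10
  x1, x2, s1, s2, s3, s4, s5 ≥ 0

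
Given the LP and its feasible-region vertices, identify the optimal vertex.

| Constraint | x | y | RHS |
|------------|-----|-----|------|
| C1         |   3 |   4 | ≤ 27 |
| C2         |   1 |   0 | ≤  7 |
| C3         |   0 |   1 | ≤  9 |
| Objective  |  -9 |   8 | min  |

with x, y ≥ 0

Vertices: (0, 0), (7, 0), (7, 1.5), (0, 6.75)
Evaluating z = -9x + 8y at each vertex:
  (0, 0): z = 0
  (7, 0): z = -63
  (7, 1.5): z = -51
  (0, 6.75): z = 54

The smallest value is z = -63, attained at (7, 0).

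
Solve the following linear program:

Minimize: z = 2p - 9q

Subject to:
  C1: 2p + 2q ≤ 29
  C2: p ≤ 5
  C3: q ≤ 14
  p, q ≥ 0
Each vertex is the intersection of two constraint boundaries that also satisfies all remaining constraints:
  p = 0 and q = 0 → (0, 0)
  p = 5 and q = 0 → (5, 0)
  2p + 2q = 29 and p = 5 → (5, 9.5)
  2p + 2q = 29 and q = 14 → (0.5, 14)
  q = 14 and p = 0 → (0, 14)

Evaluating z = 2p - 9q at each vertex:
  (0, 0): z = 0
  (5, 0): z = 10
  (5, 9.5): z = -75.5
  (0.5, 14): z = -125
  (0, 14): z = -126

The minimum is at (0, 14) with z = -126.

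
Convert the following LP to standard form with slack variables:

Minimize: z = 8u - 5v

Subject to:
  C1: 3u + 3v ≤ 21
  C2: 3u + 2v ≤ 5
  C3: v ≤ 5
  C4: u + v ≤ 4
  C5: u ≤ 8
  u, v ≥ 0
min z = 8u - 5v

s.t.
  3u + 3v + s1 = 21
  3u + 2v + s2 = 5
  v + s3 = 5
  u + v + s4 = 4
  u + s5 = 8
  u, v, s1, s2, s3, s4, s5 ≥ 0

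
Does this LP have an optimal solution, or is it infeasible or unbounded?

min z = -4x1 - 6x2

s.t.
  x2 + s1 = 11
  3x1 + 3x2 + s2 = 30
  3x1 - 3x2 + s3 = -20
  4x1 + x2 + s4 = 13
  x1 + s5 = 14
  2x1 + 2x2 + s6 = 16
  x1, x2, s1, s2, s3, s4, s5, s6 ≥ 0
The point (0, 8) satisfies every constraint, so the LP is feasible; the constraints give x1 ≤ 14 and x2 ≤ 11, which with x1, x2 ≥ 0 keep the feasible region inside a bounded box. A feasible, bounded LP attains a finite optimum at a vertex.

Evaluating z = -4x1 - 6x2 at each vertex:
  (0, 6.667): z = -40
  (0.6667, 7.333): z = -46.67
  (0, 8): z = -48

The LP has an optimal solution: (0, 8) with z = -48.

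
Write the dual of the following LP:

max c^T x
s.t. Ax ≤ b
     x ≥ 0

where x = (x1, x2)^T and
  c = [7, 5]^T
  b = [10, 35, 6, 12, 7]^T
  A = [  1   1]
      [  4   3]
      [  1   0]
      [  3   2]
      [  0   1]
Minimize: z = 10y1 + 35y2 + 6y3 + 12y4 + 7y5

Subject to:
  C1: -y1 - 4y2 - y3 - 3y4 ≤ -7
  C2: -y1 - 3y2 - 2y4 - y5 ≤ -5
  y1, y2, y3, y4, y5 ≥ 0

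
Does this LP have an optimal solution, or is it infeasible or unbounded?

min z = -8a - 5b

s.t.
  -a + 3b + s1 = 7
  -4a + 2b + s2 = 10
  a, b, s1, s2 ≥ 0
Feasible point: (0, 0) satisfies every constraint, so the LP is feasible.
Direction d = (1, 0): for each constraint row a, a·d ≤ 0 —
  (-1)(1) + (3)(0) = -1 ≤ 0
  (-4)(1) + (2)(0) = -4 ≤ 0
and d ≥ 0, so (0, 0) + t·d stays feasible for every t ≥ 0. Along this ray z = -8a - 5b changes by -8 per unit t, so z → −∞.

Unbounded — the objective can decrease without bound over the feasible region.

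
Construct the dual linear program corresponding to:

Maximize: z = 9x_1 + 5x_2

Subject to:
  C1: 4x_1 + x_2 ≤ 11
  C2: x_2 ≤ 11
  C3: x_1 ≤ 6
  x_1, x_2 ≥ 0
Minimize: z = 11y1 + 11y2 + 6y3

Subject to:
  C1: -4y1 - y3 ≤ -9
  C2: -y1 - y2 ≤ -5
  y1, y2, y3 ≥ 0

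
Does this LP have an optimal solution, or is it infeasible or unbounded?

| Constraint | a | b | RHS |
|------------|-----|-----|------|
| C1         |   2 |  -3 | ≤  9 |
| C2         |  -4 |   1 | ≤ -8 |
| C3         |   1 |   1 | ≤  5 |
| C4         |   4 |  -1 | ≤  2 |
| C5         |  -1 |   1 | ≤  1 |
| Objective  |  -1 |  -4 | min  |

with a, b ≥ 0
C4 requires 4a - b ≤ 2, while C2 (-4a + b ≤ -8) is equivalent to 4a - b ≥ 8. Together they would need 8 ≤ 4a - b ≤ 2, which is impossible since 8 > 2. No point satisfies all constraints.

The feasible region is empty; the LP is infeasible.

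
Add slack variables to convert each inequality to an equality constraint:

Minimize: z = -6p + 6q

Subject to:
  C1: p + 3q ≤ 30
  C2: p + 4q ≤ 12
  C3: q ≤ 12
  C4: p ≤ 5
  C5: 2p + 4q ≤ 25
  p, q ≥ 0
min z = -6p + 6q

s.t.
  p + 3q + s1 = 30
  p + 4q + s2 = 12
  q + s3 = 12
  p + s4 = 5
  2p + 4q + s5 = 25
  p, q, s1, s2, s3, s4, s5 ≥ 0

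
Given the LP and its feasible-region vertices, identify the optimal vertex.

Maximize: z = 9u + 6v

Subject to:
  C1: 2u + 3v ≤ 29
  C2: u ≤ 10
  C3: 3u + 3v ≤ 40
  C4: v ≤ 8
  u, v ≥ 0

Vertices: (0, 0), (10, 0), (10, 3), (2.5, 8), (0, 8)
(10, 3) with z = 108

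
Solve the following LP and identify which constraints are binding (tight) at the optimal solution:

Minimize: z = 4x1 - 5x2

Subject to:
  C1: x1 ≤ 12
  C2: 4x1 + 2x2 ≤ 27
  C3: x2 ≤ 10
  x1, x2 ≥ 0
Optimal: x1 = 0, x2 = 10
Binding: C3, x1 ≥ 0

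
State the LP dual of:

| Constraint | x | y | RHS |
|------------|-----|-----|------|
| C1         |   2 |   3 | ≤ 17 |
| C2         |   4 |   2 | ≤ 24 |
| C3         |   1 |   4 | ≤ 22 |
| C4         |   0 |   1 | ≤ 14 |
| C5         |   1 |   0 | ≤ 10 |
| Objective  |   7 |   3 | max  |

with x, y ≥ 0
Minimize: z = 17y1 + 24y2 + 22y3 + 14y4 + 10y5

Subject to:
  C1: -2y1 - 4y2 - y3 - y5 ≤ -7
  C2: -3y1 - 2y2 - 4y3 - y4 ≤ -3
  y1, y2, y3, y4, y5 ≥ 0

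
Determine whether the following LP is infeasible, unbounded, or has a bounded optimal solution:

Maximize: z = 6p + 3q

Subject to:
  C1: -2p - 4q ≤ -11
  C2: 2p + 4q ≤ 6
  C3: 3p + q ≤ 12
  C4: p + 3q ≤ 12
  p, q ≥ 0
C2 requires 2p + 4q ≤ 6, while C1 (-2p - 4q ≤ -11) is equivalent to 2p + 4q ≥ 11. Together they would need 11 ≤ 2p + 4q ≤ 6, which is impossible since 11 > 6. No point satisfies all constraints.

Infeasible: no point satisfies all constraints simultaneously.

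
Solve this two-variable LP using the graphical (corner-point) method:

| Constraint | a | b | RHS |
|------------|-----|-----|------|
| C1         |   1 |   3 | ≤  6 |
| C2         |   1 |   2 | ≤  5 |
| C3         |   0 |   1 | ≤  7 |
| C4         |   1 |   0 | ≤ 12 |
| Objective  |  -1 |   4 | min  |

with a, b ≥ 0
Each vertex is the intersection of two constraint boundaries that also satisfies all remaining constraints:
  a = 0 and b = 0 → (0, 0)
  a + 2b = 5 and b = 0 → (5, 0)
  a + 3b = 6 and a + 2b = 5 → (3, 1)
  a + 3b = 6 and a = 0 → (0, 2)

Evaluating z = -a + 4b at each vertex:
  (0, 0): z = 0
  (5, 0): z = -5
  (3, 1): z = 1
  (0, 2): z = 8

The minimum is at (5, 0) with z = -5.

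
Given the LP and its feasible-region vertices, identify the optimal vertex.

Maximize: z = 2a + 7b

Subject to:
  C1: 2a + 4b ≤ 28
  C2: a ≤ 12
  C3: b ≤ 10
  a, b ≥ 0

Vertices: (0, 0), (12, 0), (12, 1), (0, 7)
Evaluating z = 2a + 7b at each vertex:
  (0, 0): z = 0
  (12, 0): z = 24
  (12, 1): z = 31
  (0, 7): z = 49

The largest value is z = 49, attained at (0, 7).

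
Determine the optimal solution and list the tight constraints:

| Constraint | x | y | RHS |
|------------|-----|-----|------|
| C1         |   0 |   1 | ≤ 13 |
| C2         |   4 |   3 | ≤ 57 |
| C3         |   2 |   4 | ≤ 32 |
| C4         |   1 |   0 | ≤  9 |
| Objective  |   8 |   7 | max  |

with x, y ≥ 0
Optimal: x = 9, y = 3.5
Binding: C3, C4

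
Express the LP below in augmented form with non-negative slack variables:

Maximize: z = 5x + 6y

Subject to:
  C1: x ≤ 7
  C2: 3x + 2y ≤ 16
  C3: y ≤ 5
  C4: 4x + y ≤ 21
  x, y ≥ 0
max z = 5x + 6y

s.t.
  x + s1 = 7
  3x + 2y + s2 = 16
  y + s3 = 5
  4x + y + s4 = 21
  x, y, s1, s2, s3, s4 ≥ 0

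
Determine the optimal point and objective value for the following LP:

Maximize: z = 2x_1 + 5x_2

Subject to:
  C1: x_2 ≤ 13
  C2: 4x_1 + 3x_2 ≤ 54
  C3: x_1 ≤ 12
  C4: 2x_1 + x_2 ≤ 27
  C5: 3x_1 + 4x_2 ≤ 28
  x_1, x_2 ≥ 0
Each vertex is the intersection of two constraint boundaries that also satisfies all remaining constraints:
  x_1 = 0 and x_2 = 0 → (0, 0)
  3x_1 + 4x_2 = 28 and x_2 = 0 → (9.333, 0)
  3x_1 + 4x_2 = 28 and x_1 = 0 → (0, 7)

Evaluating z = 2x_1 + 5x_2 at each vertex:
  (0, 0): z = 0
  (9.333, 0): z = 18.67
  (0, 7): z = 35

The maximum is at (0, 7) with z = 35.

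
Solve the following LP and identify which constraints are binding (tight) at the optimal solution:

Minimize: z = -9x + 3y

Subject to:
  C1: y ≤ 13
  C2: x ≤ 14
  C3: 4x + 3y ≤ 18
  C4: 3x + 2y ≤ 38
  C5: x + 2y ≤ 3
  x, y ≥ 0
Optimal: x = 3, y = 0
Binding: C5, y ≥ 0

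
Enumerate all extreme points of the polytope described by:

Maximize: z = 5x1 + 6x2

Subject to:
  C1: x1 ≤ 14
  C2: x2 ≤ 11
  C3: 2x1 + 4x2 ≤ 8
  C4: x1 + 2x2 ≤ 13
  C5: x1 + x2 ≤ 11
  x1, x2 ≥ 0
Each vertex is the intersection of two constraint boundaries that also satisfies all remaining constraints:
  x1 = 0 and x2 = 0 → (0, 0)
  2x1 + 4x2 = 8 and x2 = 0 → (4, 0)
  2x1 + 4x2 = 8 and x1 = 0 → (0, 2)

Vertices: (0, 0), (4, 0), (0, 2)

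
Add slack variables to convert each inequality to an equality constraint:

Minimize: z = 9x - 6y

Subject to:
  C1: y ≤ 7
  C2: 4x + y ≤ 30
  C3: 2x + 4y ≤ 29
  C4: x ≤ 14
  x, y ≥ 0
min z = 9x - 6y

s.t.
  y + s1 = 7
  4x + y + s2 = 30
  2x + 4y + s3 = 29
  x + s4 = 14
  x, y, s1, s2, s3, s4 ≥ 0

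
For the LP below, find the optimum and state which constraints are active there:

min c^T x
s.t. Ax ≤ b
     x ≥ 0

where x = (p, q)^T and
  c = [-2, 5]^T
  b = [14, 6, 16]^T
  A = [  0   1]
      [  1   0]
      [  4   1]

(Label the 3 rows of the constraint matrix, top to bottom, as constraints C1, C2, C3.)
Optimal: p = 4, q = 0
Slack at optimum:
  C1: slack = 14
  C2: slack = 2
  C3: slack = 0 (binding)
  p ≥ 0: p = 4
  q ≥ 0: q = 0 (binding)
Binding constraints: C3, q ≥ 0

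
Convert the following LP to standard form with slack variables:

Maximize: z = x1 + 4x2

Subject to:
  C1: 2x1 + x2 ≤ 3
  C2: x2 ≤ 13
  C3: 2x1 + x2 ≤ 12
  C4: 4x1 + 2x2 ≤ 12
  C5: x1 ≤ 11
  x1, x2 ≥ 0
max z = x1 + 4x2

s.t.
  2x1 + x2 + s1 = 3
  x2 + s2 = 13
  2x1 + x2 + s3 = 12
  4x1 + 2x2 + s4 = 12
  x1 + s5 = 11
  x1, x2, s1, s2, s3, s4, s5 ≥ 0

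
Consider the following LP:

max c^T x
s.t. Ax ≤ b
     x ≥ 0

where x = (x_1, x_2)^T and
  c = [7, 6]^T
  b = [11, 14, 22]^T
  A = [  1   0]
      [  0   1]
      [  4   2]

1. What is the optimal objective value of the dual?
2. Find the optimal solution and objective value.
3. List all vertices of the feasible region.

1. 66 (by strong duality, equal to the primal optimum)
2. x_1 = 0, x_2 = 11, z = 66
3. (0, 0), (5.5, 0), (0, 11)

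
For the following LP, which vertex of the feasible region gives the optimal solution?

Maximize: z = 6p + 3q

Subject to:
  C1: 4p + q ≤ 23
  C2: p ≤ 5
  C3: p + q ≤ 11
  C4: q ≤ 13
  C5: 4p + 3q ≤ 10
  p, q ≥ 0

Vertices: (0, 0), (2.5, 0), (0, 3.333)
(2.5, 0) with z = 15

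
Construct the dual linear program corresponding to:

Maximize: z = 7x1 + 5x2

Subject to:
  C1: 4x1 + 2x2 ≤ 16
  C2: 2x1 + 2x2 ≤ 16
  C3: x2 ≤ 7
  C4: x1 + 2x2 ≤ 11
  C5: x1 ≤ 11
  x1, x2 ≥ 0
Minimize: z = 16y1 + 16y2 + 7y3 + 11y4 + 11y5

Subject to:
  C1: -4y1 - 2y2 - y4 - y5 ≤ -7
  C2: -2y1 - 2y2 - y3 - 2y4 ≤ -5
  y1, y2, y3, y4, y5 ≥ 0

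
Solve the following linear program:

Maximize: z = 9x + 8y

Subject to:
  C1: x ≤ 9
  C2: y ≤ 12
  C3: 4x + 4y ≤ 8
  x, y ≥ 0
Each vertex is the intersection of two constraint boundaries that also satisfies all remaining constraints:
  x = 0 and y = 0 → (0, 0)
  4x + 4y = 8 and y = 0 → (2, 0)
  4x + 4y = 8 and x = 0 → (0, 2)

Evaluating z = 9x + 8y at each vertex:
  (0, 0): z = 0
  (2, 0): z = 18
  (0, 2): z = 16

The maximum is at (2, 0) with z = 18.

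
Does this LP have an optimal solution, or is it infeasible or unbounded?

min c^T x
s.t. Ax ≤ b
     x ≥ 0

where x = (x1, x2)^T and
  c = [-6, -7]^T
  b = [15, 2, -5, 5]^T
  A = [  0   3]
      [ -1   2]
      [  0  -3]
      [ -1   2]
Feasible point: (2, 2) satisfies every constraint, so the LP is feasible.
Direction d = (1, 0): for each constraint row a, a·d ≤ 0 —
  (0)(1) + (3)(0) = 0 ≤ 0
  (-1)(1) + (2)(0) = -1 ≤ 0
  (0)(1) + (-3)(0) = 0 ≤ 0
  (-1)(1) + (2)(0) = -1 ≤ 0
and d ≥ 0, so (2, 2) + t·d stays feasible for every t ≥ 0. Along this ray z = -6x1 - 7x2 changes by -6 per unit t, so z → −∞.

The LP is unbounded; z can be made arbitrarily small.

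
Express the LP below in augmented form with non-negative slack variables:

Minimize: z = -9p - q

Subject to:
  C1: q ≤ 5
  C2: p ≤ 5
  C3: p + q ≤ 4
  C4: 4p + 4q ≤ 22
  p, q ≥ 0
min z = -9p - q

s.t.
  q + s1 = 5
  p + s2 = 5
  p + q + s3 = 4
  4p + 4q + s4 = 22
  p, q, s1, s2, s3, s4 ≥ 0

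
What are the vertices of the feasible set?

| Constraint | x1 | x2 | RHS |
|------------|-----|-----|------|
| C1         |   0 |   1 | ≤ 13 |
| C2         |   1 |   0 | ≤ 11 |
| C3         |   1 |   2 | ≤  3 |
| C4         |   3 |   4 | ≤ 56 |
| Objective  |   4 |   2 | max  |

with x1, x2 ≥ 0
Each vertex is the intersection of two constraint boundaries that also satisfies all remaining constraints:
  x1 = 0 and x2 = 0 → (0, 0)
  x1 + 2x2 = 3 and x2 = 0 → (3, 0)
  x1 + 2x2 = 3 and x1 = 0 → (0, 1.5)

Vertices: (0, 0), (3, 0), (0, 1.5)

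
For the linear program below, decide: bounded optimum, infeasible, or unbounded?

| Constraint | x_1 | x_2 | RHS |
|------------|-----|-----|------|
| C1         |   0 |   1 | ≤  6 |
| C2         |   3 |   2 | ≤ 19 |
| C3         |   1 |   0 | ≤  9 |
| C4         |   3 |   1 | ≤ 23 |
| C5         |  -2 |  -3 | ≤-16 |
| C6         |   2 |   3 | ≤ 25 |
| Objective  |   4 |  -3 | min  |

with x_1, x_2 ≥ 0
The point (0, 6) satisfies every constraint, so the LP is feasible; the constraints give x_1 ≤ 9 and x_2 ≤ 6, which with x_1, x_2 ≥ 0 keep the feasible region inside a bounded box. A feasible, bounded LP attains a finite optimum at a vertex.

Evaluating z = 4x_1 - 3x_2 at each vertex:
  (5, 2): z = 14
  (2.333, 6): z = -8.667
  (0, 6): z = -18
  (0, 5.333): z = -16

The LP has an optimal solution: (0, 6) with z = -18.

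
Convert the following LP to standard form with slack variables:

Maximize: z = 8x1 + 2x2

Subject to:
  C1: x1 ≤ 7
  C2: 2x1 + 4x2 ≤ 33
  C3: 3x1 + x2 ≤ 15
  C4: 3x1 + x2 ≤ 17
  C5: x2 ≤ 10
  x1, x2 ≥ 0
max z = 8x1 + 2x2

s.t.
  x1 + s1 = 7
  2x1 + 4x2 + s2 = 33
  3x1 + x2 + s3 = 15
  3x1 + x2 + s4 = 17
  x2 + s5 = 10
  x1, x2, s1, s2, s3, s4, s5 ≥ 0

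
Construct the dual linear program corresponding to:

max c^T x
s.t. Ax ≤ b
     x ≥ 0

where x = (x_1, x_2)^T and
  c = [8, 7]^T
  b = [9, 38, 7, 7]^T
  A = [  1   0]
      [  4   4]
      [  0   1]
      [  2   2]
Minimize: z = 9y1 + 38y2 + 7y3 + 7y4

Subject to:
  C1: -y1 - 4y2 - 2y4 ≤ -8
  C2: -4y2 - y3 - 2y4 ≤ -7
  y1, y2, y3, y4 ≥ 0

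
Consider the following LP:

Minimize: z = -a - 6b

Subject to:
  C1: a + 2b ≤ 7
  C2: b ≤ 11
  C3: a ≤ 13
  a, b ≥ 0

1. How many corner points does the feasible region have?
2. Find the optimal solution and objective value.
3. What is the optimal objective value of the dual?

1. 3
2. a = 0, b = 3.5, z = -21
3. -21 (by strong duality, equal to the primal optimum)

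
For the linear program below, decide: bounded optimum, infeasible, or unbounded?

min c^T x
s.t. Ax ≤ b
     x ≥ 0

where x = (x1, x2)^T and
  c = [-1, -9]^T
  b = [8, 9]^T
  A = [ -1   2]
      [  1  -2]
Feasible point: (0, 0) satisfies every constraint, so the LP is feasible.
Direction d = (2, 1): for each constraint row a, a·d ≤ 0 —
  (-1)(2) + (2)(1) = 0 ≤ 0
  (1)(2) + (-2)(1) = 0 ≤ 0
and d ≥ 0, so (0, 0) + t·d stays feasible for every t ≥ 0. Along this ray z = -x1 - 9x2 changes by -11 per unit t, so z → −∞.

Unbounded — the objective can decrease without bound over the feasible region.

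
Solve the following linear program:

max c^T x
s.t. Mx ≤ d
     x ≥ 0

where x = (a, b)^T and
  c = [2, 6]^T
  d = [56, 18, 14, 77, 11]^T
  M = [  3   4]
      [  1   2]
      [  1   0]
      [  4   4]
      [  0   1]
a = 0, b = 9, z = 54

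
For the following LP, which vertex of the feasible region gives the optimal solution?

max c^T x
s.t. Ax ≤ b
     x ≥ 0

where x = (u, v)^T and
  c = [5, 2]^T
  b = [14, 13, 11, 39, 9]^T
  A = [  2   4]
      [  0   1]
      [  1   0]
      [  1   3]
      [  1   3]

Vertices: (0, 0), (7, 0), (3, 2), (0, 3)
Evaluating z = 5u + 2v at each vertex:
  (0, 0): z = 0
  (7, 0): z = 35
  (3, 2): z = 19
  (0, 3): z = 6

The largest value is z = 35, attained at (7, 0).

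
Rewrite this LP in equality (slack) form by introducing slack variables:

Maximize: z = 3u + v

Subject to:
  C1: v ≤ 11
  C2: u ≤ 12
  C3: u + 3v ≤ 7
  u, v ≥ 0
max z = 3u + v

s.t.
  v + s1 = 11
  u + s2 = 12
  u + 3v + s3 = 7
  u, v, s1, s2, s3 ≥ 0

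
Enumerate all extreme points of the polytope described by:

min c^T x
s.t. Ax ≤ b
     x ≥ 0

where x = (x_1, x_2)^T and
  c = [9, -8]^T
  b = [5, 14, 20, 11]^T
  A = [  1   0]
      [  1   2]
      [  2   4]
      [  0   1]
Each vertex is the intersection of two constraint boundaries that also satisfies all remaining constraints:
  x_1 = 0 and x_2 = 0 → (0, 0)
  x_1 = 5 and x_2 = 0 → (5, 0)
  x_1 = 5 and 2x_1 + 4x_2 = 20 → (5, 2.5)
  2x_1 + 4x_2 = 20 and x_1 = 0 → (0, 5)

Vertices: (0, 0), (5, 0), (5, 2.5), (0, 5)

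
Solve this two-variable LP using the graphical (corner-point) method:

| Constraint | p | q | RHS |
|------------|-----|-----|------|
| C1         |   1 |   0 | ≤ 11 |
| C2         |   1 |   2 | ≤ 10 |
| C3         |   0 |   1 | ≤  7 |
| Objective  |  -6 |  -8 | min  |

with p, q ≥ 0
Each vertex is the intersection of two constraint boundaries that also satisfies all remaining constraints:
  p = 0 and q = 0 → (0, 0)
  p + 2q = 10 and q = 0 → (10, 0)
  p + 2q = 10 and p = 0 → (0, 5)

Evaluating z = -6p - 8q at each vertex:
  (0, 0): z = 0
  (10, 0): z = -60
  (0, 5): z = -40

The minimum is at (10, 0) with z = -60.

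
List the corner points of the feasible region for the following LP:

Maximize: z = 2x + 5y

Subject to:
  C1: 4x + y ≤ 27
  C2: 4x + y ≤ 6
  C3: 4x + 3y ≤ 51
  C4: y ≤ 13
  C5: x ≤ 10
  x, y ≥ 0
Each vertex is the intersection of two constraint boundaries that also satisfies all remaining constraints:
  x = 0 and y = 0 → (0, 0)
  4x + y = 6 and y = 0 → (1.5, 0)
  4x + y = 6 and x = 0 → (0, 6)

Vertices: (0, 0), (1.5, 0), (0, 6)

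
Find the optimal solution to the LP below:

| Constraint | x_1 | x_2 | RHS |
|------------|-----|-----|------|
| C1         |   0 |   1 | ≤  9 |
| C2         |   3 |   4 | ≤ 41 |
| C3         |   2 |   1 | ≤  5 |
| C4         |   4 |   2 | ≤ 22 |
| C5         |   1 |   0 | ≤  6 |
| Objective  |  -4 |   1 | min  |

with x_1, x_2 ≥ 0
Each vertex is the intersection of two constraint boundaries that also satisfies all remaining constraints:
  x_1 = 0 and x_2 = 0 → (0, 0)
  2x_1 + x_2 = 5 and x_2 = 0 → (2.5, 0)
  2x_1 + x_2 = 5 and x_1 = 0 → (0, 5)

Evaluating z = -4x_1 + x_2 at each vertex:
  (0, 0): z = 0
  (2.5, 0): z = -10
  (0, 5): z = 5

The minimum is at (2.5, 0) with z = -10.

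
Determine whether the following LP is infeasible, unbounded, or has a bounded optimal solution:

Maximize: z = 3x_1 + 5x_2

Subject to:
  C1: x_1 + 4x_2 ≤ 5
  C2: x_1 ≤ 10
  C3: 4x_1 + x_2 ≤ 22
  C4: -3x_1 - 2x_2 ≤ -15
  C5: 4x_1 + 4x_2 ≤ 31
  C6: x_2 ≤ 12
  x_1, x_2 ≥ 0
The point (5, 0) satisfies every constraint, so the LP is feasible; the constraints give x_1 ≤ 10 and x_2 ≤ 12, which with x_1, x_2 ≥ 0 keep the feasible region inside a bounded box. A feasible, bounded LP attains a finite optimum at a vertex.

Evaluating z = 3x_1 + 5x_2 at each vertex:
  (5, 0): z = 15

The LP has an optimal solution: (5, 0) with z = 15.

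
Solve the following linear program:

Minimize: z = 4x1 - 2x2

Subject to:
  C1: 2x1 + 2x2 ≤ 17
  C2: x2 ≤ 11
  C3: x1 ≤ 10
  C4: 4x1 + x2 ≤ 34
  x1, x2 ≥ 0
Each vertex is the intersection of two constraint boundaries that also satisfies all remaining constraints:
  x1 = 0 and x2 = 0 → (0, 0)
  2x1 + 2x2 = 17 and 4x1 + x2 = 34 → (8.5, 0)
  2x1 + 2x2 = 17 and x1 = 0 → (0, 8.5)

Evaluating z = 4x1 - 2x2 at each vertex:
  (0, 0): z = 0
  (8.5, 0): z = 34
  (0, 8.5): z = -17

The minimum is at (0, 8.5) with z = -17.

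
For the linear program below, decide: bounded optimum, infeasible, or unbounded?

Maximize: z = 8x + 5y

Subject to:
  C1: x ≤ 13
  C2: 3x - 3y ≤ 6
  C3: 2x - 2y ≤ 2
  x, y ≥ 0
Feasible point: (0, 0) satisfies every constraint, so the LP is feasible.
Direction d = (0, 1): for each constraint row a, a·d ≤ 0 —
  (1)(0) + (0)(1) = 0 ≤ 0
  (3)(0) + (-3)(1) = -3 ≤ 0
  (2)(0) + (-2)(1) = -2 ≤ 0
and d ≥ 0, so (0, 0) + t·d stays feasible for every t ≥ 0. Along this ray z = 8x + 5y changes by 5 per unit t, so z → +∞.

The LP is unbounded; z can be made arbitrarily large.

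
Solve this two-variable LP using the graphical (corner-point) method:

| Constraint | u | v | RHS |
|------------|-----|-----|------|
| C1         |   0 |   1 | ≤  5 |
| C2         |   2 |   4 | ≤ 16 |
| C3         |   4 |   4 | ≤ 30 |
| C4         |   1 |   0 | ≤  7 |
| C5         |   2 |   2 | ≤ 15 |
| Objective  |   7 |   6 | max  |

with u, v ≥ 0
u = 7, v = 0.5, z = 52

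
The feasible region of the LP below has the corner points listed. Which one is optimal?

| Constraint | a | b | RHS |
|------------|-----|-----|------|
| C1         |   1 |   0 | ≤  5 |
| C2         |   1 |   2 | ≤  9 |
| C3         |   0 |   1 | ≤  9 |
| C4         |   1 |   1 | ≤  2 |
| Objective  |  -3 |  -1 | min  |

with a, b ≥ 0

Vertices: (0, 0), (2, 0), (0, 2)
Evaluating z = -3a - b at each vertex:
  (0, 0): z = 0
  (2, 0): z = -6
  (0, 2): z = -2

The smallest value is z = -6, attained at (2, 0).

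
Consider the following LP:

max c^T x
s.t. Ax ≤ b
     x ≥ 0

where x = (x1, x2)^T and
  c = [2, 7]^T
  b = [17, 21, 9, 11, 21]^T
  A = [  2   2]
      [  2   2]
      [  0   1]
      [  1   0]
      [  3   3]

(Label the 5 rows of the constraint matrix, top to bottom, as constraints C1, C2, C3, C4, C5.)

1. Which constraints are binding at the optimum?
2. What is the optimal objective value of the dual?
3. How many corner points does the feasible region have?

1. C5, x1 ≥ 0
2. 49 (by strong duality, equal to the primal optimum)
3. 3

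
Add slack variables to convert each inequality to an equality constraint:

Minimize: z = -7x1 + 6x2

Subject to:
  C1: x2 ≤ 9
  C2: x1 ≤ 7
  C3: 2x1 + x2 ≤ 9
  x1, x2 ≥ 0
min z = -7x1 + 6x2

s.t.
  x2 + s1 = 9
  x1 + s2 = 7
  2x1 + x2 + s3 = 9
  x1, x2, s1, s2, s3 ≥ 0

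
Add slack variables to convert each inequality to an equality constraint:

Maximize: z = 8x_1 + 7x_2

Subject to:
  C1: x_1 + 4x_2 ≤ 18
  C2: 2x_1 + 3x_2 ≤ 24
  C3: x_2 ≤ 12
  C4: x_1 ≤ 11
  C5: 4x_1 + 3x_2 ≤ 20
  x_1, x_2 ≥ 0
max z = 8x_1 + 7x_2

s.t.
  x_1 + 4x_2 + s1 = 18
  2x_1 + 3x_2 + s2 = 24
  x_2 + s3 = 12
  x_1 + s4 = 11
  4x_1 + 3x_2 + s5 = 20
  x_1, x_2, s1, s2, s3, s4, s5 ≥ 0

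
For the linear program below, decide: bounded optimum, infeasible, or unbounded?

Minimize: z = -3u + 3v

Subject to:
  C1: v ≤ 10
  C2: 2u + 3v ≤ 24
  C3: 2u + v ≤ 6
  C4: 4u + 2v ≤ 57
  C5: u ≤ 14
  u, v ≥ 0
The point (3, 0) satisfies every constraint, so the LP is feasible; the constraints give u ≤ 14 and v ≤ 10, which with u, v ≥ 0 keep the feasible region inside a bounded box. A feasible, bounded LP attains a finite optimum at a vertex.

Feasible with finite optimum z* = -9 at (3, 0).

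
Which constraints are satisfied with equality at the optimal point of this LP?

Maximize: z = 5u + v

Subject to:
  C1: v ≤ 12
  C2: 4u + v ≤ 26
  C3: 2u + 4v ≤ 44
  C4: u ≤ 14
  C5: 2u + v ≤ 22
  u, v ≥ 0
Optimal: u = 6.5, v = 0
Binding: C2, v ≥ 0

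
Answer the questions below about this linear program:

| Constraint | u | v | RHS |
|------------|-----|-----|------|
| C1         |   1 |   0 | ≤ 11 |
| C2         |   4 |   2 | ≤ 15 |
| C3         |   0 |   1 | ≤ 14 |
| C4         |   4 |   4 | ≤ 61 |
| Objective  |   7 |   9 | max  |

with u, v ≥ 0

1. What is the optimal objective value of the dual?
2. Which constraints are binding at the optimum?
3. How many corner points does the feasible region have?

1. 67.5 (by strong duality, equal to the primal optimum)
2. C2, u ≥ 0
3. 3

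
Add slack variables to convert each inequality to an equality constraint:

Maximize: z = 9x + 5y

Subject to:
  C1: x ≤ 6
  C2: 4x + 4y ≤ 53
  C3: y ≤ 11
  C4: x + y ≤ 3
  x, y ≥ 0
max z = 9x + 5y

s.t.
  x + s1 = 6
  4x + 4y + s2 = 53
  y + s3 = 11
  x + y + s4 = 3
  x, y, s1, s2, s3, s4 ≥ 0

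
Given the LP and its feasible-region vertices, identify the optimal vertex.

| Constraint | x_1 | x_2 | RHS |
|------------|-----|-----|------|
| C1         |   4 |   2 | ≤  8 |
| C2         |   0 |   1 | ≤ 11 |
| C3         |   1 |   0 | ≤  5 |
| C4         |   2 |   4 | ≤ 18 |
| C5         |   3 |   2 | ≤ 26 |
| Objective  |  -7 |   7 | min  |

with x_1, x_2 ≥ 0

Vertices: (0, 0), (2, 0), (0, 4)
(2, 0) with z = -14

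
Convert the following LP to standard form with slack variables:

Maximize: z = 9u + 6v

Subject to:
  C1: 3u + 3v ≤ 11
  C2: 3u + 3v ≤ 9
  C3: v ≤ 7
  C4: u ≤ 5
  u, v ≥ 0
max z = 9u + 6v

s.t.
  3u + 3v + s1 = 11
  3u + 3v + s2 = 9
  v + s3 = 7
  u + s4 = 5
  u, v, s1, s2, s3, s4 ≥ 0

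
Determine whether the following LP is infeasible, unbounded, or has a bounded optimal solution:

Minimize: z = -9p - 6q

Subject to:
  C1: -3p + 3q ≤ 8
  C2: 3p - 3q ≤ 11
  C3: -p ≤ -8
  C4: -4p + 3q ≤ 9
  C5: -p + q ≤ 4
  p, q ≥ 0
Feasible point: (8, 5) satisfies every constraint, so the LP is feasible.
Direction d = (1, 1): for each constraint row a, a·d ≤ 0 —
  (-3)(1) + (3)(1) = 0 ≤ 0
  (3)(1) + (-3)(1) = 0 ≤ 0
  (-1)(1) + (0)(1) = -1 ≤ 0
  (-4)(1) + (3)(1) = -1 ≤ 0
  (-1)(1) + (1)(1) = 0 ≤ 0
and d ≥ 0, so (8, 5) + t·d stays feasible for every t ≥ 0. Along this ray z = -9p - 6q changes by -15 per unit t, so z → −∞.

Unbounded: there is a feasible ray along which z → −∞.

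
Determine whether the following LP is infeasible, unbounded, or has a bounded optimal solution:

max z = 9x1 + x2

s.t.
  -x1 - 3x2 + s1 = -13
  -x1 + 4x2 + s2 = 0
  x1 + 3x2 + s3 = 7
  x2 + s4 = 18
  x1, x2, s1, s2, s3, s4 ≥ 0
The row x1 + 3x2 + s3 = 7 with s3 ≥ 0 requires x1 + 3x2 ≤ 7, while the row -x1 - 3x2 + s1 = -13 with s1 ≥ 0 is equivalent to x1 + 3x2 ≥ 13. Together they would need 13 ≤ x1 + 3x2 ≤ 7, which is impossible since 13 > 7. No point satisfies all constraints.

Infeasible — the constraint set is empty.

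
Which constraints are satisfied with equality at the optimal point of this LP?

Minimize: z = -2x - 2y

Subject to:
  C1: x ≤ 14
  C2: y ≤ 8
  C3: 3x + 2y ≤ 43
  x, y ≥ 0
Optimal: x = 9, y = 8
Slack at optimum:
  C1: slack = 5
  C2: slack = 0 (binding)
  C3: slack = 0 (binding)
  x ≥ 0: x = 9
  y ≥ 0: y = 8
Binding constraints: C2, C3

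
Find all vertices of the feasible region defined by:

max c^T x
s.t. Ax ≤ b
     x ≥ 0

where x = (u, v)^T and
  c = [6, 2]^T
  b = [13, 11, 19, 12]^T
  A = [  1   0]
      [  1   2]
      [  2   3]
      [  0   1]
Each vertex is the intersection of two constraint boundaries that also satisfies all remaining constraints:
  u = 0 and v = 0 → (0, 0)
  2u + 3v = 19 and v = 0 → (9.5, 0)
  u + 2v = 11 and 2u + 3v = 19 → (5, 3)
  u + 2v = 11 and u = 0 → (0, 5.5)

Vertices: (0, 0), (9.5, 0), (5, 3), (0, 5.5)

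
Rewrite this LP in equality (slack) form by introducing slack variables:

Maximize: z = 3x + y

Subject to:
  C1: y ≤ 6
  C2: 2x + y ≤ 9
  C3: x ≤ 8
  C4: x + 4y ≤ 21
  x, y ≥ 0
max z = 3x + y

s.t.
  y + s1 = 6
  2x + y + s2 = 9
  x + s3 = 8
  x + 4y + s4 = 21
  x, y, s1, s2, s3, s4 ≥ 0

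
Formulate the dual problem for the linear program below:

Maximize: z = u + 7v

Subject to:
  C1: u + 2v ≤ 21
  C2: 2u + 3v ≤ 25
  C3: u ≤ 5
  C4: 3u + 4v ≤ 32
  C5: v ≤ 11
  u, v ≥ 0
Minimize: z = 21y1 + 25y2 + 5y3 + 32y4 + 11y5

Subject to:
  C1: -y1 - 2y2 - y3 - 3y4 ≤ -1
  C2: -2y1 - 3y2 - 4y4 - y5 ≤ -7
  y1, y2, y3, y4, y5 ≥ 0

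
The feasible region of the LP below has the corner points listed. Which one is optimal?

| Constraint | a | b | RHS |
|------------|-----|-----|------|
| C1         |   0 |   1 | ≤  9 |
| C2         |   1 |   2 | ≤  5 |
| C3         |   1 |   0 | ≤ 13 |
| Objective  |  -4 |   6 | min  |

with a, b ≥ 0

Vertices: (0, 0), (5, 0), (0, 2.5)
Evaluating z = -4a + 6b at each vertex:
  (0, 0): z = 0
  (5, 0): z = -20
  (0, 2.5): z = 15

The smallest value is z = -20, attained at (5, 0).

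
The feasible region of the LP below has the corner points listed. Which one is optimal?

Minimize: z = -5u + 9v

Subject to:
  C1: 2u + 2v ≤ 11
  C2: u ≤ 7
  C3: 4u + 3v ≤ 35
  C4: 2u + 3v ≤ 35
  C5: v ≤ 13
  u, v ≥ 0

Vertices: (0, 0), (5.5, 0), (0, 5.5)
(5.5, 0) with z = -27.5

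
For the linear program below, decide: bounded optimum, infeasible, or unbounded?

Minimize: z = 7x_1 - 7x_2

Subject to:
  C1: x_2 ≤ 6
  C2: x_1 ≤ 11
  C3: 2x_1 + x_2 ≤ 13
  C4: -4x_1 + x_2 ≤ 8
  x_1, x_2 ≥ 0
The point (0, 6) satisfies every constraint, so the LP is feasible; the constraints give x_1 ≤ 11 and x_2 ≤ 6, which with x_1, x_2 ≥ 0 keep the feasible region inside a bounded box. A feasible, bounded LP attains a finite optimum at a vertex.

Evaluating z = 7x_1 - 7x_2 at each vertex:
  (0, 0): z = 0
  (6.5, 0): z = 45.5
  (3.5, 6): z = -17.5
  (0, 6): z = -42

The LP has an optimal solution: (0, 6) with z = -42.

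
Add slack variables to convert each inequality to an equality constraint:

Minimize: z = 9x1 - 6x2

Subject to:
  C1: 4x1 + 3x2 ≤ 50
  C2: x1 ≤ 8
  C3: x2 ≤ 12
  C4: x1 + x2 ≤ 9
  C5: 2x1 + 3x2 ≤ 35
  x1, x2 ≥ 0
min z = 9x1 - 6x2

s.t.
  4x1 + 3x2 + s1 = 50
  x1 + s2 = 8
  x2 + s3 = 12
  x1 + x2 + s4 = 9
  2x1 + 3x2 + s5 = 35
  x1, x2, s1, s2, s3, s4, s5 ≥ 0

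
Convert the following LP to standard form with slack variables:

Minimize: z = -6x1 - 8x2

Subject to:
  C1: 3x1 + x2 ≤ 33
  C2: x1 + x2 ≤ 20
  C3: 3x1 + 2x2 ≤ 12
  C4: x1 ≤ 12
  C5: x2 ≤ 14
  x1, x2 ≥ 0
min z = -6x1 - 8x2

s.t.
  3x1 + x2 + s1 = 33
  x1 + x2 + s2 = 20
  3x1 + 2x2 + s3 = 12
  x1 + s4 = 12
  x2 + s5 = 14
  x1, x2, s1, s2, s3, s4, s5 ≥ 0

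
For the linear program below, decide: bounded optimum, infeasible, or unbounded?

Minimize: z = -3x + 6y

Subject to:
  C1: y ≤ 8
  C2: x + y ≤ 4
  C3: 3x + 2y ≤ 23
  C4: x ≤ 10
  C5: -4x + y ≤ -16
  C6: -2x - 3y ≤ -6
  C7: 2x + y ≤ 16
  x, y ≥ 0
The point (4, 0) satisfies every constraint, so the LP is feasible; the constraints give x ≤ 10 and y ≤ 8, which with x, y ≥ 0 keep the feasible region inside a bounded box. A feasible, bounded LP attains a finite optimum at a vertex.

Evaluating z = -3x + 6y at each vertex:
  (4, 0): z = -12

Bounded optimum: z* = -12 at (4, 0).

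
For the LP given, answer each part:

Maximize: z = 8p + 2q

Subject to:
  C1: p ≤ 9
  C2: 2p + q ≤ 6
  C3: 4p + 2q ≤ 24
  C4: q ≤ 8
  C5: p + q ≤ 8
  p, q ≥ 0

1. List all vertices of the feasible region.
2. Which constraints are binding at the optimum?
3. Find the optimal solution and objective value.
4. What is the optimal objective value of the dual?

1. (0, 0), (3, 0), (0, 6)
2. C2, q ≥ 0
3. p = 3, q = 0, z = 24
4. 24 (by strong duality, equal to the primal optimum)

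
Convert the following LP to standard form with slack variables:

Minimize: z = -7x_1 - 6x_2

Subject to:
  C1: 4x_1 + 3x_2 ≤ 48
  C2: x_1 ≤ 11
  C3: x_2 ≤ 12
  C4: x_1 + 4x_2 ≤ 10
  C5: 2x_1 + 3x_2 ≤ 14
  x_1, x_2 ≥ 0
min z = -7x_1 - 6x_2

s.t.
  4x_1 + 3x_2 + s1 = 48
  x_1 + s2 = 11
  x_2 + s3 = 12
  x_1 + 4x_2 + s4 = 10
  2x_1 + 3x_2 + s5 = 14
  x_1, x_2, s1, s2, s3, s4, s5 ≥ 0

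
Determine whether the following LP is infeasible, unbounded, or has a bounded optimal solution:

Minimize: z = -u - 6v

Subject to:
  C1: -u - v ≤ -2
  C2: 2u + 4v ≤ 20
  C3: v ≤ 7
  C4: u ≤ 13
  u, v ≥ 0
The point (0, 5) satisfies every constraint, so the LP is feasible; the constraints give u ≤ 13 and v ≤ 7, which with u, v ≥ 0 keep the feasible region inside a bounded box. A feasible, bounded LP attains a finite optimum at a vertex.

The LP has an optimal solution: (0, 5) with z = -30.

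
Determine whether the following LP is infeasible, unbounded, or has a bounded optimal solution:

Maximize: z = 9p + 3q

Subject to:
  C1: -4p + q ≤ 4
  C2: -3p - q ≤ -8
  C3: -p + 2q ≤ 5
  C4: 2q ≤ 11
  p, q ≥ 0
Feasible point: (3, 0) satisfies every constraint, so the LP is feasible.
Direction d = (1, 0): for each constraint row a, a·d ≤ 0 —
  (-4)(1) + (1)(0) = -4 ≤ 0
  (-3)(1) + (-1)(0) = -3 ≤ 0
  (-1)(1) + (2)(0) = -1 ≤ 0
  (0)(1) + (2)(0) = 0 ≤ 0
and d ≥ 0, so (3, 0) + t·d stays feasible for every t ≥ 0. Along this ray z = 9p + 3q changes by 9 per unit t, so z → +∞.

Unbounded: there is a feasible ray along which z → +∞.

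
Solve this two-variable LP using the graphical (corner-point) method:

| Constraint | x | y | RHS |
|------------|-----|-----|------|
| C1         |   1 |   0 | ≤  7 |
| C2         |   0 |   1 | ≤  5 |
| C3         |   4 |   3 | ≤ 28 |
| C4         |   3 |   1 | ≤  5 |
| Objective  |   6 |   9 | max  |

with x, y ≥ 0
Each vertex is the intersection of two constraint boundaries that also satisfies all remaining constraints:
  x = 0 and y = 0 → (0, 0)
  3x + y = 5 and y = 0 → (1.667, 0)
  y = 5 and 3x + y = 5 → (0, 5)

Evaluating z = 6x + 9y at each vertex:
  (0, 0): z = 0
  (1.667, 0): z = 10
  (0, 5): z = 45

The maximum is at (0, 5) with z = 45.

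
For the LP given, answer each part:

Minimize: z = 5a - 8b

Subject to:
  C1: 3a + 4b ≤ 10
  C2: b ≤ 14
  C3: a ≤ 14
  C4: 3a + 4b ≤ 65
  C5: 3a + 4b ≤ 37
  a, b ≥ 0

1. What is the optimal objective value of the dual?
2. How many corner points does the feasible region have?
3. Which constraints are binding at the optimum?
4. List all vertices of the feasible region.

1. -20 (by strong duality, equal to the primal optimum)
2. 3
3. C1, a ≥ 0
4. (0, 0), (3.333, 0), (0, 2.5)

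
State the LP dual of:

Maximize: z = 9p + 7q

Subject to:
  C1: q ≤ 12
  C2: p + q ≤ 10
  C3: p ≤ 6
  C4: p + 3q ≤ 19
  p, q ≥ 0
Minimize: z = 12y1 + 10y2 + 6y3 + 19y4

Subject to:
  C1: -y2 - y3 - y4 ≤ -9
  C2: -y1 - y2 - 3y4 ≤ -7
  y1, y2, y3, y4 ≥ 0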